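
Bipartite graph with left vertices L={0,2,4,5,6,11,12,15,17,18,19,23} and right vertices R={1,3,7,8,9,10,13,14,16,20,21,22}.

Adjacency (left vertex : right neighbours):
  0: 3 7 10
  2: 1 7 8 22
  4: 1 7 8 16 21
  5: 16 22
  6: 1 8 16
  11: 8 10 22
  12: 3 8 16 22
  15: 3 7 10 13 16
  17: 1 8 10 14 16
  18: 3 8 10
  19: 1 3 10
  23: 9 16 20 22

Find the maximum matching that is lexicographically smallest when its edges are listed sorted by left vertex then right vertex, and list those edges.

|M| = 11 (so the lex-smallest maximum matching has 11 edges)
process left vertices in ascending order; for each, take the smallest-labelled available neighbour that still permits 11 edges overall, or leave it unmatched if none does
lex-smallest matching: {0-3, 2-7, 4-21, 5-16, 6-1, 11-8, 12-22, 15-13, 17-14, 18-10, 23-9}

Lex-smallest maximum matching: {(0,3), (2,7), (4,21), (5,16), (6,1), (11,8), (12,22), (15,13), (17,14), (18,10), (23,9)}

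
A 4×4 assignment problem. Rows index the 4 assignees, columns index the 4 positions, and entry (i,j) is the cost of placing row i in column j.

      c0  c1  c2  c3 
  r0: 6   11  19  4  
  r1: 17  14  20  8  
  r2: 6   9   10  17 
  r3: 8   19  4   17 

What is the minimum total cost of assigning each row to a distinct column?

optimal assignment: row0→col0 (cost 6), row1→col3 (cost 8), row2→col1 (cost 9), row3→col2 (cost 4)
total = 6 + 8 + 9 + 4 = 27

Minimum assignment cost: 27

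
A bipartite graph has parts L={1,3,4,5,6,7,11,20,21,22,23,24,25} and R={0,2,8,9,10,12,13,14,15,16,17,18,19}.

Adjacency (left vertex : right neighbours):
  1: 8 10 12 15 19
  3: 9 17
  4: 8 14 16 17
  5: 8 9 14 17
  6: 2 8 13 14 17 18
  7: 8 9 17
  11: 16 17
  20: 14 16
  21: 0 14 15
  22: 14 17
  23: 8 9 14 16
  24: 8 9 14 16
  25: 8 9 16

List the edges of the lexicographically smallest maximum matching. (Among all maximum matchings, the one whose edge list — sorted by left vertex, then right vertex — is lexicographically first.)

|M| = 8 (so the lex-smallest maximum matching has 8 edges)
process left vertices in ascending order; for each, take the smallest-labelled available neighbour that still permits 8 edges overall, or leave it unmatched if none does
lex-smallest matching: {1-10, 3-9, 4-8, 5-14, 6-2, 7-17, 11-16, 21-0}

Lex-smallest maximum matching: {(1,10), (3,9), (4,8), (5,14), (6,2), (7,17), (11,16), (21,0)}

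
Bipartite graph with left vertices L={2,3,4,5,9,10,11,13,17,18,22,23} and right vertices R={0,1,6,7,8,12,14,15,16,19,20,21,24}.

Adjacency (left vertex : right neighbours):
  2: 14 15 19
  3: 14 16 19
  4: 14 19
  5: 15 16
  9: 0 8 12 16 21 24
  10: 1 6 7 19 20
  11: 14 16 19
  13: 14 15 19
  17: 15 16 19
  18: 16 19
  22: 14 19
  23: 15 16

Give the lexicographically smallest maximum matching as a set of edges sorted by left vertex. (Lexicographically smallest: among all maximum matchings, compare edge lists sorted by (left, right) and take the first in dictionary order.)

|M| = 6 (so the lex-smallest maximum matching has 6 edges)
process left vertices in ascending order; for each, take the smallest-labelled available neighbour that still permits 6 edges overall, or leave it unmatched if none does
lex-smallest matching: {2-14, 3-16, 4-19, 5-15, 9-0, 10-1}

Lex-smallest maximum matching: {(2,14), (3,16), (4,19), (5,15), (9,0), (10,1)}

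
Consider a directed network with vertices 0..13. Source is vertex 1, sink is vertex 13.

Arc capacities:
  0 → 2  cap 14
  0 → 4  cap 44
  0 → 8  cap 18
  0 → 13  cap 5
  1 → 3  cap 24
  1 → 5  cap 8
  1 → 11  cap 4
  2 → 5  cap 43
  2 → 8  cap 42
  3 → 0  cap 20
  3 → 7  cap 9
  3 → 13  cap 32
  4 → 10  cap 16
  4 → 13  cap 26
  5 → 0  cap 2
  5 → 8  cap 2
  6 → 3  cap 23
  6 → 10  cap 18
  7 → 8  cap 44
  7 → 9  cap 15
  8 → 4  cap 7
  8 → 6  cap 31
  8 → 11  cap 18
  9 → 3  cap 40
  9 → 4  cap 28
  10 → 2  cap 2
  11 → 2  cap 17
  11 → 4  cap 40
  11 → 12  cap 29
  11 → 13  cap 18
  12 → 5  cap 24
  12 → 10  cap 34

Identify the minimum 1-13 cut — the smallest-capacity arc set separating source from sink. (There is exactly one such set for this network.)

augment #1: 1→3→13 push 24
augment #2: 1→11→13 push 4
augment #3: 1→5→0→13 push 2
augment #4: 1→5→8→4→13 push 2
max flow = 32; residual-reachable set from 1 gives S-side
cut edges (S→T): {(1,3), (1,11), (5,0), (5,8)} total cap 32

Min-cut arcs: {(1,3), (1,11), (5,0), (5,8)} (total capacity 32)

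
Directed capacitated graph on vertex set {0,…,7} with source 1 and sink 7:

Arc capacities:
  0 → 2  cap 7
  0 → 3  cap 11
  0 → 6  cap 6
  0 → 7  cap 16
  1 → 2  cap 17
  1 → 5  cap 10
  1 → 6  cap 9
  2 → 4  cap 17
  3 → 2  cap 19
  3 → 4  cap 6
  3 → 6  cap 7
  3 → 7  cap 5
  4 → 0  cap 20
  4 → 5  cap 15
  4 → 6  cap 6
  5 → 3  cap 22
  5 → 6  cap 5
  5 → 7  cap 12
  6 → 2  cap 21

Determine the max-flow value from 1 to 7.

Maximum flow value: 27

augment #1: 1→5→7 bottleneck 10, total now 10
augment #2: 1→2→4→0→7 bottleneck 16, total now 26
augment #3: 1→2→4→5→7 bottleneck 1, total now 27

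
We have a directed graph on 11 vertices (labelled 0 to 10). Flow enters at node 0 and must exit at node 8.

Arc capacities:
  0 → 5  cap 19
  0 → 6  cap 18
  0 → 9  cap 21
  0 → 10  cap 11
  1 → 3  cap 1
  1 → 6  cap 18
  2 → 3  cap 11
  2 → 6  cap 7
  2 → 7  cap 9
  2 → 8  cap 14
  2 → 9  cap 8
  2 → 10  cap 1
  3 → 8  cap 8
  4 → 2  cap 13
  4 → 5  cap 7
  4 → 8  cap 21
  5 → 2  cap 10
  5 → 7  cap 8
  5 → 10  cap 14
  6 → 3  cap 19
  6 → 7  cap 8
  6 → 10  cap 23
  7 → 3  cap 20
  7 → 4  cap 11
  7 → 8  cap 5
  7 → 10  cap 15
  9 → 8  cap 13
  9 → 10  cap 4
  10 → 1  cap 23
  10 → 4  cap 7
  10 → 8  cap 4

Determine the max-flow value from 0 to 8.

Maximum flow value: 58

augment #1: 0→9→8 bottleneck 13, total now 13
augment #2: 0→10→8 bottleneck 4, total now 17
augment #3: 0→5→2→8 bottleneck 10, total now 27
augment #4: 0→5→7→8 bottleneck 5, total now 32
augment #5: 0→6→3→8 bottleneck 8, total now 40
augment #6: 0→10→4→8 bottleneck 7, total now 47
augment #7: 0→5→7→4→8 bottleneck 3, total now 50
augment #8: 0→6→7→4→8 bottleneck 8, total now 58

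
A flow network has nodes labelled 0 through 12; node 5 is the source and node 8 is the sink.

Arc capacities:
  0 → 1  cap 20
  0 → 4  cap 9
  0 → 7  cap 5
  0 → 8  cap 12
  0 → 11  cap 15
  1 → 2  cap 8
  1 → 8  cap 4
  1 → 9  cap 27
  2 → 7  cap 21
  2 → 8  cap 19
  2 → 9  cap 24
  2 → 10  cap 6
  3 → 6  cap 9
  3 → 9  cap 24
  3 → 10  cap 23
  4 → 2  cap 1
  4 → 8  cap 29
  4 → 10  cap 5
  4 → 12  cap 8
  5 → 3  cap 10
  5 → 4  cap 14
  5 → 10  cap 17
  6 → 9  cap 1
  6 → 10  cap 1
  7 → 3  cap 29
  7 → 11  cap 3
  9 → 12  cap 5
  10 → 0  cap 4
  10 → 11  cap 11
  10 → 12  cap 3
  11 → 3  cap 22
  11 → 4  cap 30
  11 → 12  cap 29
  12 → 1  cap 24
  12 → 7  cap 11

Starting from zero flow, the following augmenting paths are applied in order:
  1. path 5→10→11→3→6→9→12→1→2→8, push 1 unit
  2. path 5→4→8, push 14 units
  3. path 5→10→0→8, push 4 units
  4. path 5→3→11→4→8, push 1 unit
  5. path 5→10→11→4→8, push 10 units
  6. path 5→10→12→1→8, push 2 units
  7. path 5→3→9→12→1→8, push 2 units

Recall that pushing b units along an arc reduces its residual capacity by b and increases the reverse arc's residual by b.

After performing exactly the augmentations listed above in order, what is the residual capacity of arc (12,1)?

Residual capacity of (12,1): 19

after path 1 (5→10→11→3→6→9→12→1→2→8, push 1): res(12,1)=23
after path 2 (5→4→8, push 14): res(12,1)=23
after path 3 (5→10→0→8, push 4): res(12,1)=23
after path 4 (5→3→11→4→8, push 1): res(12,1)=23
after path 5 (5→10→11→4→8, push 10): res(12,1)=23
after path 6 (5→10→12→1→8, push 2): res(12,1)=21
after path 7 (5→3→9→12→1→8, push 2): res(12,1)=19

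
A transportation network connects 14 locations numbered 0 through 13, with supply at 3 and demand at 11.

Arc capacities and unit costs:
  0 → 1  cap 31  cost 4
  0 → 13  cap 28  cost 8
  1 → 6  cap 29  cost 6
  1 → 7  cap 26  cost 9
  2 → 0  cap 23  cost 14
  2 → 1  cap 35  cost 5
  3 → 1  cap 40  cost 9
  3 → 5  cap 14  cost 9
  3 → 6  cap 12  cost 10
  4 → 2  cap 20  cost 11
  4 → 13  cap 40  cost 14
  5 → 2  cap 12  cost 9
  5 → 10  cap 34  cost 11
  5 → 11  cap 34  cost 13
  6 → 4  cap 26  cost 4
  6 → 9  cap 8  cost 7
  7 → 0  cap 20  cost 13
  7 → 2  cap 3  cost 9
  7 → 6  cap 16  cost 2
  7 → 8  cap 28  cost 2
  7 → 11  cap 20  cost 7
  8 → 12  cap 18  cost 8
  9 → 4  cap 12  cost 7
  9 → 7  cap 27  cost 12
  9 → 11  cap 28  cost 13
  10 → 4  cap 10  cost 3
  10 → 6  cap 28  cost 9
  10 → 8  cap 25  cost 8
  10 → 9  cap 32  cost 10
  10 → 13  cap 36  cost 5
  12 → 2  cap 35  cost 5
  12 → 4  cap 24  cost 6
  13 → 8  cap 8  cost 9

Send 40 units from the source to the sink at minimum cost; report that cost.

Minimum cost for 40 units: 988

shortest-cost path #1: 3→5→11 push 14 @ unit cost 22 (adds 308)
shortest-cost path #2: 3→1→7→11 push 20 @ unit cost 25 (adds 500)
shortest-cost path #3: 3→6→9→11 push 6 @ unit cost 30 (adds 180)
total cost = 988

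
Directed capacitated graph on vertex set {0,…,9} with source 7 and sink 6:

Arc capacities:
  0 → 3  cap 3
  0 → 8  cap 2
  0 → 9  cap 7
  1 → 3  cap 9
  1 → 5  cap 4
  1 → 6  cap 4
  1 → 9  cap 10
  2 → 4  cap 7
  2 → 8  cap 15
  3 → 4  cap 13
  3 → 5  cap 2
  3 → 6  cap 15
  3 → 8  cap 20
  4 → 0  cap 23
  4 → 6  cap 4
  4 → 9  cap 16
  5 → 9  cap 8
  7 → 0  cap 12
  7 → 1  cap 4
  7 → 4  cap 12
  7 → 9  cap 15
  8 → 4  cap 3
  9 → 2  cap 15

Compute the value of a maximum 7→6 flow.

augment #1: 7→1→6 bottleneck 4, total now 4
augment #2: 7→4→6 bottleneck 4, total now 8
augment #3: 7→0→3→6 bottleneck 3, total now 11

Maximum flow value: 11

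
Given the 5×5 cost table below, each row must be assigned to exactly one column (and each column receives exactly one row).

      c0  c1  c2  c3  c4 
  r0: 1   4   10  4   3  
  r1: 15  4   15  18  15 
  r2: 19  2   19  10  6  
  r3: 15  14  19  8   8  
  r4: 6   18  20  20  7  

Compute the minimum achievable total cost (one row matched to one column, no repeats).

optimal assignment: row0→col0 (cost 1), row1→col2 (cost 15), row2→col1 (cost 2), row3→col3 (cost 8), row4→col4 (cost 7)
total = 1 + 15 + 2 + 8 + 7 = 33

Minimum assignment cost: 33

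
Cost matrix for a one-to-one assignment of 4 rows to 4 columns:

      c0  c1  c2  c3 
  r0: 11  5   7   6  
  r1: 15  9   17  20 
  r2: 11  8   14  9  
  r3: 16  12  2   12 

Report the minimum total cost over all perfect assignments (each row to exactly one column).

Minimum assignment cost: 28

optimal assignment: row0→col3 (cost 6), row1→col1 (cost 9), row2→col0 (cost 11), row3→col2 (cost 2)
total = 6 + 9 + 11 + 2 = 28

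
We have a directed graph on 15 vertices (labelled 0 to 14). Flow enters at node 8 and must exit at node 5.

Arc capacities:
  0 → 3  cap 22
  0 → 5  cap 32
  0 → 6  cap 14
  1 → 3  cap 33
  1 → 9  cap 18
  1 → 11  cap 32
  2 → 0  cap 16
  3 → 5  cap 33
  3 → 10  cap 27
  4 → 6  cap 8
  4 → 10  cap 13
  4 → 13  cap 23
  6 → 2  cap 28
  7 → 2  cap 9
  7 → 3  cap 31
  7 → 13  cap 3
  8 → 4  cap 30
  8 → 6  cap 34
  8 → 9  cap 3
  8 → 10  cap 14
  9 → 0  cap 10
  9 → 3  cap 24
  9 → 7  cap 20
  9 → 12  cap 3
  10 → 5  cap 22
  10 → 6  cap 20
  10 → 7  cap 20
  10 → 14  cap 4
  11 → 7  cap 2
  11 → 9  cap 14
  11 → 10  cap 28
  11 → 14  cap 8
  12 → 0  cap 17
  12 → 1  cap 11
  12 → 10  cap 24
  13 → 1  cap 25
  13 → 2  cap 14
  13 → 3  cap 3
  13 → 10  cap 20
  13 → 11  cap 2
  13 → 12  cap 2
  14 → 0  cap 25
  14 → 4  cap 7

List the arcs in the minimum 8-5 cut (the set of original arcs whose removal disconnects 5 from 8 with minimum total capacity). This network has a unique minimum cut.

Min-cut arcs: {(2,0), (8,4), (8,9), (8,10)} (total capacity 63)

augment #1: 8→10→5 push 14
augment #2: 8→4→10→5 push 8
augment #3: 8→9→0→5 push 3
augment #4: 8→4→13→3→5 push 3
augment #5: 8→6→2→0→5 push 16
augment #6: 8→4→10→7→3→5 push 5
augment #7: 8→4→13→1→3→5 push 14
max flow = 63; residual-reachable set from 8 gives S-side
cut edges (S→T): {(2,0), (8,4), (8,9), (8,10)} total cap 63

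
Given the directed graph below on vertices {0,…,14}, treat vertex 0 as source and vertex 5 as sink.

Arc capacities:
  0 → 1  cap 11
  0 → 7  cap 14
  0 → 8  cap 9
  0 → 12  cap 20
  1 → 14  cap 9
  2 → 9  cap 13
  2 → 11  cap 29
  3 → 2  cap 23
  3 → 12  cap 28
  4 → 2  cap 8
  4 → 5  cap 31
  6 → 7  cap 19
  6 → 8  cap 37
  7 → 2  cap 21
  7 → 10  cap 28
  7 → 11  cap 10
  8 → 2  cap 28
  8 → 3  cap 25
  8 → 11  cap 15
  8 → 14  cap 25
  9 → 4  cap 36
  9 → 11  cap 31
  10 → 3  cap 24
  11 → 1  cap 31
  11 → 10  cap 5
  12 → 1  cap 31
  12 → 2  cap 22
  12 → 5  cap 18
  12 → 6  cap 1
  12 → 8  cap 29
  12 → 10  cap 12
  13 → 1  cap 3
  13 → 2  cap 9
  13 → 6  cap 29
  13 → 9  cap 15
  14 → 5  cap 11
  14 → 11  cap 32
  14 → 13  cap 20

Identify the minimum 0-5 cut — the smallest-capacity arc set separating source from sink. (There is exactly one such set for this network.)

Min-cut arcs: {(0,7), (0,8), (0,12), (1,14)} (total capacity 52)

augment #1: 0→12→5 push 18
augment #2: 0→1→14→5 push 9
augment #3: 0→8→14→5 push 2
augment #4: 0→7→2→9→4→5 push 13
augment #5: 0→8→14→13→9→4→5 push 7
augment #6: 0→12→8→14→13→9→4→5 push 2
augment #7: 0→7→10→3→12→8→14→13→9→4→5 push 1
max flow = 52; residual-reachable set from 0 gives S-side
cut edges (S→T): {(0,7), (0,8), (0,12), (1,14)} total cap 52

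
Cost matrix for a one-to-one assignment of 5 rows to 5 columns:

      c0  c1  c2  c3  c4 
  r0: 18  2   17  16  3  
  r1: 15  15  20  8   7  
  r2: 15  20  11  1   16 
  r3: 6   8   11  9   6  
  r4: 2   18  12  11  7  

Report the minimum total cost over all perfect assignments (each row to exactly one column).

Minimum assignment cost: 23

optimal assignment: row0→col1 (cost 2), row1→col4 (cost 7), row2→col3 (cost 1), row3→col2 (cost 11), row4→col0 (cost 2)
total = 2 + 7 + 1 + 11 + 2 = 23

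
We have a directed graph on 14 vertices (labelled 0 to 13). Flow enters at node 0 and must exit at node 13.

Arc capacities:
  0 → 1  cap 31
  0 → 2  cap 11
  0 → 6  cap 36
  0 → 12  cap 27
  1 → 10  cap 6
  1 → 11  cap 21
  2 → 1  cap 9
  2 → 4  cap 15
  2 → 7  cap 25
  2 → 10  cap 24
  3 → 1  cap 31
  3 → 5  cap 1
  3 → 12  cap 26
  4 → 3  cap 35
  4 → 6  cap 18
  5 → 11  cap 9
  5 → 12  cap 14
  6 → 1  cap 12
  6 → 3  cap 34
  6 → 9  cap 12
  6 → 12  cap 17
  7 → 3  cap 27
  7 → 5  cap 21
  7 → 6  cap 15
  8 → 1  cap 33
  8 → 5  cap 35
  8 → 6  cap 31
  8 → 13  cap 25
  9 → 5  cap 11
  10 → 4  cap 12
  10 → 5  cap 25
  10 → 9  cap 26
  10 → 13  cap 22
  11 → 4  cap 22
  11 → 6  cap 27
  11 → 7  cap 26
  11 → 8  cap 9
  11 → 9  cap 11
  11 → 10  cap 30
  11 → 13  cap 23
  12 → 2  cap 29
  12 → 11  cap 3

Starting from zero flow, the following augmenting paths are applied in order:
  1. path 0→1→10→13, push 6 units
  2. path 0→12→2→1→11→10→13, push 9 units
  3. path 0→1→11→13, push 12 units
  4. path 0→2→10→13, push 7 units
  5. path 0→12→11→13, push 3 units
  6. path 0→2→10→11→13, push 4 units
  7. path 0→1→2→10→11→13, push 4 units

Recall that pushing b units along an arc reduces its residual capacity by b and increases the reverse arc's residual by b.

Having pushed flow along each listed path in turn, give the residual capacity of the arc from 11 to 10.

Residual capacity of (11,10): 29

after path 1 (0→1→10→13, push 6): res(11,10)=30
after path 2 (0→12→2→1→11→10→13, push 9): res(11,10)=21
after path 3 (0→1→11→13, push 12): res(11,10)=21
after path 4 (0→2→10→13, push 7): res(11,10)=21
after path 5 (0→12→11→13, push 3): res(11,10)=21
after path 6 (0→2→10→11→13, push 4): res(11,10)=25
after path 7 (0→1→2→10→11→13, push 4): res(11,10)=29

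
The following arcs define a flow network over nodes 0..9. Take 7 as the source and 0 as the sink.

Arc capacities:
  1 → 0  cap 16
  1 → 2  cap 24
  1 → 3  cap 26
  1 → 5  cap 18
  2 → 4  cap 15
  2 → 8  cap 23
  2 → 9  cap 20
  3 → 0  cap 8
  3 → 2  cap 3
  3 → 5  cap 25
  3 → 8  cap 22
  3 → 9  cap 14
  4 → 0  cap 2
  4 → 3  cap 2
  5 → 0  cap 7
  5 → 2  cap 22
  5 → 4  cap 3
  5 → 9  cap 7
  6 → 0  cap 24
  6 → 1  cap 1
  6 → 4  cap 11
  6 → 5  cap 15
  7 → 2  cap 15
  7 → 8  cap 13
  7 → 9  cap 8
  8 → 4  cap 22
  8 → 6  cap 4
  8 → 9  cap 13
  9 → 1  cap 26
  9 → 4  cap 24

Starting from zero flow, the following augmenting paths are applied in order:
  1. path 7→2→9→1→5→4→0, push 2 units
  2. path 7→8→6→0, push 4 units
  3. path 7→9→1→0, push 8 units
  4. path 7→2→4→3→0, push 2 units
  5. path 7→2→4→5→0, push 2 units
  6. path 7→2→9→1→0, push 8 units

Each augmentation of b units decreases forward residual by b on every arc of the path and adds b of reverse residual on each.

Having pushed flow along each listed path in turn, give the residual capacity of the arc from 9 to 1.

after path 1 (7→2→9→1→5→4→0, push 2): res(9,1)=24
after path 2 (7→8→6→0, push 4): res(9,1)=24
after path 3 (7→9→1→0, push 8): res(9,1)=16
after path 4 (7→2→4→3→0, push 2): res(9,1)=16
after path 5 (7→2→4→5→0, push 2): res(9,1)=16
after path 6 (7→2→9→1→0, push 8): res(9,1)=8

Residual capacity of (9,1): 8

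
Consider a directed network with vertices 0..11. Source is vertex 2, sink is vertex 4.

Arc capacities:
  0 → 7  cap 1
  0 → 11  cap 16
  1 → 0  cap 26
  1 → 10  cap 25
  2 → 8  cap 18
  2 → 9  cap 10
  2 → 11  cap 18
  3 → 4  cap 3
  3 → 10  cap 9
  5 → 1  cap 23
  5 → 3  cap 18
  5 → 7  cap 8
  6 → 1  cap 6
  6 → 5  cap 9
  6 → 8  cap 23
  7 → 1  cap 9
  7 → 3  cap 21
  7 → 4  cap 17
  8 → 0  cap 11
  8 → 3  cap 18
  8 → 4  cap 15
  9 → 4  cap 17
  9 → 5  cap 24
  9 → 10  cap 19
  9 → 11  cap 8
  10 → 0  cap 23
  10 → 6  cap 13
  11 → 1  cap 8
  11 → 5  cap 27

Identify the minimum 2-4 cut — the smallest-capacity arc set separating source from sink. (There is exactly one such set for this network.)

Min-cut arcs: {(0,7), (2,9), (3,4), (5,7), (8,4)} (total capacity 37)

augment #1: 2→8→4 push 15
augment #2: 2→9→4 push 10
augment #3: 2→8→3→4 push 3
augment #4: 2→11→5→7→4 push 8
augment #5: 2→11→1→0→7→4 push 1
max flow = 37; residual-reachable set from 2 gives S-side
cut edges (S→T): {(0,7), (2,9), (3,4), (5,7), (8,4)} total cap 37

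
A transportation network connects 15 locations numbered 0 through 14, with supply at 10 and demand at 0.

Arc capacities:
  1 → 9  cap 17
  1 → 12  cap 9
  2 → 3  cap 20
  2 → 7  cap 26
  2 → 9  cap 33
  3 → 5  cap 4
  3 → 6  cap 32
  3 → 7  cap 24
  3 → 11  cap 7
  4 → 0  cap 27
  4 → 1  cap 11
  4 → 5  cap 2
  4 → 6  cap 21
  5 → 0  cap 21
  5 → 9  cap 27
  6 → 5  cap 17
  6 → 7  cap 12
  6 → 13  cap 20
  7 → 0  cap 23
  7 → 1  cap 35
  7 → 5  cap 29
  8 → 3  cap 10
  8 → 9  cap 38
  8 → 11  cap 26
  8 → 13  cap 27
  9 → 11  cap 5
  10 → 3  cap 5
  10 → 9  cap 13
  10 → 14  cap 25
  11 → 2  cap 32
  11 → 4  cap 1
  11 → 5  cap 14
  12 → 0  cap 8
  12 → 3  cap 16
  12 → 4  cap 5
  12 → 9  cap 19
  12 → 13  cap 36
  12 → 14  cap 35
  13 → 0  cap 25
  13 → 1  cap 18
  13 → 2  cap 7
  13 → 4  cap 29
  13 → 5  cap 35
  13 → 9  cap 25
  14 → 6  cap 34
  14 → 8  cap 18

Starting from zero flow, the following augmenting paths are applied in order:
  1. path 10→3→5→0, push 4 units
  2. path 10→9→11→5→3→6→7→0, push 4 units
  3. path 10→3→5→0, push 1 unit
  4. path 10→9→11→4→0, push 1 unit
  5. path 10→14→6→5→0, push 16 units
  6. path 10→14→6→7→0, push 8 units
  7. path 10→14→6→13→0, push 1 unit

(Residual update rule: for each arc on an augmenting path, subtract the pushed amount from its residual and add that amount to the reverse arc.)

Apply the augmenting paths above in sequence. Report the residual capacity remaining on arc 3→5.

after path 1 (10→3→5→0, push 4): res(3,5)=0
after path 2 (10→9→11→5→3→6→7→0, push 4): res(3,5)=4
after path 3 (10→3→5→0, push 1): res(3,5)=3
after path 4 (10→9→11→4→0, push 1): res(3,5)=3
after path 5 (10→14→6→5→0, push 16): res(3,5)=3
after path 6 (10→14→6→7→0, push 8): res(3,5)=3
after path 7 (10→14→6→13→0, push 1): res(3,5)=3

Residual capacity of (3,5): 3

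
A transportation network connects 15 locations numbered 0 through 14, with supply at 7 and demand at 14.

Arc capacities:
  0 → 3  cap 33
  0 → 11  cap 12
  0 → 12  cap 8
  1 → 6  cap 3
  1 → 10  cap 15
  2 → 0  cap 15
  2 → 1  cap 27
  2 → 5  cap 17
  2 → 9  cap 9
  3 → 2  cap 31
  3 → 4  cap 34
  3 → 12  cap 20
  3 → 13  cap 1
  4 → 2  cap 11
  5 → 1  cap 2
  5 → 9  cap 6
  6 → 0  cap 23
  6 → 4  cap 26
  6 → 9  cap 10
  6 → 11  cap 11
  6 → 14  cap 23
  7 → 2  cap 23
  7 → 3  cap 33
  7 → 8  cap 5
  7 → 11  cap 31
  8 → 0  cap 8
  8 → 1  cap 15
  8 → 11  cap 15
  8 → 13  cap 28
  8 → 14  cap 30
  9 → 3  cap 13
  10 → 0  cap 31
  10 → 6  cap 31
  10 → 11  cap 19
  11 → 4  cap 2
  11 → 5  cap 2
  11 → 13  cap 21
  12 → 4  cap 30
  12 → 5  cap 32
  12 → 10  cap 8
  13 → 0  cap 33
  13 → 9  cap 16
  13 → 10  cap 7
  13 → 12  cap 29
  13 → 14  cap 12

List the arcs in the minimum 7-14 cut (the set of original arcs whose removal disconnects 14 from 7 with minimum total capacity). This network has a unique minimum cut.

augment #1: 7→8→14 push 5
augment #2: 7→3→13→14 push 1
augment #3: 7→11→13→14 push 11
augment #4: 7→2→1→6→14 push 3
augment #5: 7→2→1→10→6→14 push 15
augment #6: 7→3→12→10→6→14 push 5
max flow = 40; residual-reachable set from 7 gives S-side
cut edges (S→T): {(6,14), (7,8), (13,14)} total cap 40

Min-cut arcs: {(6,14), (7,8), (13,14)} (total capacity 40)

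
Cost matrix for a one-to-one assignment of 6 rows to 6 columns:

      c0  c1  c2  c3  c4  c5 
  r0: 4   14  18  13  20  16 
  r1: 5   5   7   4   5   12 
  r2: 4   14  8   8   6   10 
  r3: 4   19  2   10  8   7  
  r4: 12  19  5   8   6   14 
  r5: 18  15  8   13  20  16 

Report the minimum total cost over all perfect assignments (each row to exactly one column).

Minimum assignment cost: 38

one of 2 optimal assignments: row0→col0 (cost 4), row1→col1 (cost 5), row2→col3 (cost 8), row3→col5 (cost 7), row4→col4 (cost 6), row5→col2 (cost 8)
total = 4 + 5 + 8 + 7 + 6 + 8 = 38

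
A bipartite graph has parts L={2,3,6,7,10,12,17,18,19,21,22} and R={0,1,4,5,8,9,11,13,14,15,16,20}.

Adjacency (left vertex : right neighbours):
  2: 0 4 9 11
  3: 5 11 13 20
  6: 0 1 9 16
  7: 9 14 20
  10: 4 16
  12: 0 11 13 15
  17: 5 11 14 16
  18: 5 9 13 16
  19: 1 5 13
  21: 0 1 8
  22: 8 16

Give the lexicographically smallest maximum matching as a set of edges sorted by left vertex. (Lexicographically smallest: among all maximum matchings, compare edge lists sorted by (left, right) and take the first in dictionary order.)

Lex-smallest maximum matching: {(2,0), (3,5), (6,1), (7,14), (10,4), (12,15), (17,11), (18,9), (19,13), (21,8), (22,16)}

|M| = 11 (so the lex-smallest maximum matching has 11 edges)
process left vertices in ascending order; for each, take the smallest-labelled available neighbour that still permits 11 edges overall, or leave it unmatched if none does
lex-smallest matching: {2-0, 3-5, 6-1, 7-14, 10-4, 12-15, 17-11, 18-9, 19-13, 21-8, 22-16}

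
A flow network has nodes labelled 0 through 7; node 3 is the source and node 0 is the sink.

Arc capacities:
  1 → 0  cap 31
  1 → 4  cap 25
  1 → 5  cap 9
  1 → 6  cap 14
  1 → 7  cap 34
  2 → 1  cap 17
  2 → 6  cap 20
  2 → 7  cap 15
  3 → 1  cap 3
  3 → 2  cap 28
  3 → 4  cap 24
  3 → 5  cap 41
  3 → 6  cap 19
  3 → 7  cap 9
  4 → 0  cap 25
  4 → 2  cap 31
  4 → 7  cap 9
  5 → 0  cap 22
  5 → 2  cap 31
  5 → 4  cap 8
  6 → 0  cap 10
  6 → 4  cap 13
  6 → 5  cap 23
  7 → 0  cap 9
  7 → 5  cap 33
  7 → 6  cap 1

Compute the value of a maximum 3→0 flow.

Maximum flow value: 86

augment #1: 3→1→0 bottleneck 3, total now 3
augment #2: 3→4→0 bottleneck 24, total now 27
augment #3: 3→5→0 bottleneck 22, total now 49
augment #4: 3→6→0 bottleneck 10, total now 59
augment #5: 3→7→0 bottleneck 9, total now 68
augment #6: 3→2→1→0 bottleneck 17, total now 85
augment #7: 3→5→4→0 bottleneck 1, total now 86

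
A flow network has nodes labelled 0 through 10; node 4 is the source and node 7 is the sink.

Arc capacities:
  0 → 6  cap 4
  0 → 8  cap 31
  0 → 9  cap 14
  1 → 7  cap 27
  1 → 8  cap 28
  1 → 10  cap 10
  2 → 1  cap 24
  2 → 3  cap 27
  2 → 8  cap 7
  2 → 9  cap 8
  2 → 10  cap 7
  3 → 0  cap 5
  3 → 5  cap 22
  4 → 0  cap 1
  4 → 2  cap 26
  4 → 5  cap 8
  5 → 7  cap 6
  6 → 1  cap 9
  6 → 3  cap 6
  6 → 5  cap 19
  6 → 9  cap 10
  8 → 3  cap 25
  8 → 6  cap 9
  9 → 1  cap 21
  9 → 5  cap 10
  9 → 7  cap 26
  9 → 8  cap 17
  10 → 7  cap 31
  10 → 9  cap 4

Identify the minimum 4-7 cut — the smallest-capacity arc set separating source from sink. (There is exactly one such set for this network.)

Min-cut arcs: {(4,0), (4,2), (5,7)} (total capacity 33)

augment #1: 4→5→7 push 6
augment #2: 4→0→9→7 push 1
augment #3: 4→2→1→7 push 24
augment #4: 4→2→9→7 push 2
max flow = 33; residual-reachable set from 4 gives S-side
cut edges (S→T): {(4,0), (4,2), (5,7)} total cap 33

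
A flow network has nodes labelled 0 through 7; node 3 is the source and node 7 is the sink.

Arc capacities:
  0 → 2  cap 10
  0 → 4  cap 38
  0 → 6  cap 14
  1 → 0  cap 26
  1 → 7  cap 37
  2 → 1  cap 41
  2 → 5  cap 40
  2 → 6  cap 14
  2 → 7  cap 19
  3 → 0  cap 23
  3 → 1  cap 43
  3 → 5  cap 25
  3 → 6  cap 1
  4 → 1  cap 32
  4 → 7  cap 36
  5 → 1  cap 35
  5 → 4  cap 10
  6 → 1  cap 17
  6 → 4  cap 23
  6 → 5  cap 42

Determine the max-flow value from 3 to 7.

augment #1: 3→1→7 bottleneck 37, total now 37
augment #2: 3→0→2→7 bottleneck 10, total now 47
augment #3: 3→0→4→7 bottleneck 13, total now 60
augment #4: 3→5→4→7 bottleneck 10, total now 70
augment #5: 3→6→4→7 bottleneck 1, total now 71
augment #6: 3→1→0→4→7 bottleneck 6, total now 77
augment #7: 3→5→1→0→4→7 bottleneck 6, total now 83

Maximum flow value: 83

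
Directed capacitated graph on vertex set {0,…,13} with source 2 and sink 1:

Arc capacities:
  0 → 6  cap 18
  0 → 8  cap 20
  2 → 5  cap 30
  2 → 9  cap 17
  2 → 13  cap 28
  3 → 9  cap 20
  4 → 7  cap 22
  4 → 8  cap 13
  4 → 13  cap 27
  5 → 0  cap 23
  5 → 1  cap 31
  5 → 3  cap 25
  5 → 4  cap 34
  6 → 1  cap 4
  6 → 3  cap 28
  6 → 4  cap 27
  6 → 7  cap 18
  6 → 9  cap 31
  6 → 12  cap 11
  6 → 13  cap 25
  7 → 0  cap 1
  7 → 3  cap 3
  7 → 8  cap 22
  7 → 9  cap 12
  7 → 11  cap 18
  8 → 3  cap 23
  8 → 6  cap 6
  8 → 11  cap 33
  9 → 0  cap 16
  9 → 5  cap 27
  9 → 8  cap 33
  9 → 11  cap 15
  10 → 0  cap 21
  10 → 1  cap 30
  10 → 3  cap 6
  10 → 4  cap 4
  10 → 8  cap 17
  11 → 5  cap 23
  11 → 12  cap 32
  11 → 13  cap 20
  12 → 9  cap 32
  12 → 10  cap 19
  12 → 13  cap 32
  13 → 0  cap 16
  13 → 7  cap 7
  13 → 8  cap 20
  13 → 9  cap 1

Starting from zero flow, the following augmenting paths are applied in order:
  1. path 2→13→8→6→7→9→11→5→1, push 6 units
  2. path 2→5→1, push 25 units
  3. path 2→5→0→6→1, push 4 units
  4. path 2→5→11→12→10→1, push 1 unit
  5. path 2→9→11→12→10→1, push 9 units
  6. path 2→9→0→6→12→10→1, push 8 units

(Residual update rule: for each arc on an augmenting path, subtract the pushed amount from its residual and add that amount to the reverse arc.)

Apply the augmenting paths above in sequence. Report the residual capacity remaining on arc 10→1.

Residual capacity of (10,1): 12

after path 1 (2→13→8→6→7→9→11→5→1, push 6): res(10,1)=30
after path 2 (2→5→1, push 25): res(10,1)=30
after path 3 (2→5→0→6→1, push 4): res(10,1)=30
after path 4 (2→5→11→12→10→1, push 1): res(10,1)=29
after path 5 (2→9→11→12→10→1, push 9): res(10,1)=20
after path 6 (2→9→0→6→12→10→1, push 8): res(10,1)=12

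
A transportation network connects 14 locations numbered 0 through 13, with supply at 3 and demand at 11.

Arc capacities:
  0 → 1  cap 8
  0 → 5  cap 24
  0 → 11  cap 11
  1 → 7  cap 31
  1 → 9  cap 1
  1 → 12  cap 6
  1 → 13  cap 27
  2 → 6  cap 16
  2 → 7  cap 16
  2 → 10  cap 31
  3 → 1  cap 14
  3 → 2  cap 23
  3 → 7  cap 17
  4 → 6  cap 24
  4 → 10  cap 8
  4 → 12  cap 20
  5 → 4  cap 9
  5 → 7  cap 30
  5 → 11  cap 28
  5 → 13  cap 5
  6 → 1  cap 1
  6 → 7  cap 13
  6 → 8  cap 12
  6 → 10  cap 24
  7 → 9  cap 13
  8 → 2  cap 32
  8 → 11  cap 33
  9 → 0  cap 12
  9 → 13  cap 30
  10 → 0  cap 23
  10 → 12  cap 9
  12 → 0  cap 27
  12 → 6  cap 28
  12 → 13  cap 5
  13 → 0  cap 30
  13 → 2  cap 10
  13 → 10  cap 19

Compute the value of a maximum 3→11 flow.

augment #1: 3→1→9→0→11 bottleneck 1, total now 1
augment #2: 3→1→12→0→11 bottleneck 6, total now 7
augment #3: 3→1→13→0→11 bottleneck 4, total now 11
augment #4: 3→2→6→8→11 bottleneck 12, total now 23
augment #5: 3→1→13→0→5→11 bottleneck 3, total now 26
augment #6: 3→2→10→0→5→11 bottleneck 11, total now 37
augment #7: 3→7→9→0→5→11 bottleneck 10, total now 47

Maximum flow value: 47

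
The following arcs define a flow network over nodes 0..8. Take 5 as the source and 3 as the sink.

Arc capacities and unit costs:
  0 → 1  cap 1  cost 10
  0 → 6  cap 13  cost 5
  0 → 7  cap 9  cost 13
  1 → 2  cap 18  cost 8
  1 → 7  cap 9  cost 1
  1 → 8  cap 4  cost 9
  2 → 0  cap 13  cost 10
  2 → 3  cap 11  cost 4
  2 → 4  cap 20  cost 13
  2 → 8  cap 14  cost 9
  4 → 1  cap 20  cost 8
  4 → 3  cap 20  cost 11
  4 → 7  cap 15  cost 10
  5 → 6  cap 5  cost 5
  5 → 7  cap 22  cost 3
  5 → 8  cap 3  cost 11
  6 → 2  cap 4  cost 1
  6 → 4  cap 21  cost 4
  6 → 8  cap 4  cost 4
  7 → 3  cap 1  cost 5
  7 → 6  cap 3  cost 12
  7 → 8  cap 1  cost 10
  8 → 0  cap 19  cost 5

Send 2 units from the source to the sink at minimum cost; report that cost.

shortest-cost path #1: 5→7→3 push 1 @ unit cost 8 (adds 8)
shortest-cost path #2: 5→6→2→3 push 1 @ unit cost 10 (adds 10)
total cost = 18

Minimum cost for 2 units: 18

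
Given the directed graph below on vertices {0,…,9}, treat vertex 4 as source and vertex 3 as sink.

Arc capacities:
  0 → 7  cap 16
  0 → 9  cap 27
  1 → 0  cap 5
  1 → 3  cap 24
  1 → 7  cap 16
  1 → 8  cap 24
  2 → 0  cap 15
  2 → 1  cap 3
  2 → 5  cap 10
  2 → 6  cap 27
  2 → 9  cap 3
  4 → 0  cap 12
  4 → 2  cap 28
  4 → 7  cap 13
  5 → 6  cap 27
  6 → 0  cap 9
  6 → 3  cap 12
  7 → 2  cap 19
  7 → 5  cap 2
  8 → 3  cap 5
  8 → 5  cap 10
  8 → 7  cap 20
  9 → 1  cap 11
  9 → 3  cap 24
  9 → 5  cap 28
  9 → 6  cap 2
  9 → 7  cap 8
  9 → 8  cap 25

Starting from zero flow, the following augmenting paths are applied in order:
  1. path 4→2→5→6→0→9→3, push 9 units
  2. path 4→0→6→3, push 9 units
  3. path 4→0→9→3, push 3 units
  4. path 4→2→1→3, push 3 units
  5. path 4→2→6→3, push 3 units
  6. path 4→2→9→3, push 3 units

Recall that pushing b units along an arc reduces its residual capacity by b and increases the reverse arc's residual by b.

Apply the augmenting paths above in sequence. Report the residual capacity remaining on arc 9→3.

after path 1 (4→2→5→6→0→9→3, push 9): res(9,3)=15
after path 2 (4→0→6→3, push 9): res(9,3)=15
after path 3 (4→0→9→3, push 3): res(9,3)=12
after path 4 (4→2→1→3, push 3): res(9,3)=12
after path 5 (4→2→6→3, push 3): res(9,3)=12
after path 6 (4→2→9→3, push 3): res(9,3)=9

Residual capacity of (9,3): 9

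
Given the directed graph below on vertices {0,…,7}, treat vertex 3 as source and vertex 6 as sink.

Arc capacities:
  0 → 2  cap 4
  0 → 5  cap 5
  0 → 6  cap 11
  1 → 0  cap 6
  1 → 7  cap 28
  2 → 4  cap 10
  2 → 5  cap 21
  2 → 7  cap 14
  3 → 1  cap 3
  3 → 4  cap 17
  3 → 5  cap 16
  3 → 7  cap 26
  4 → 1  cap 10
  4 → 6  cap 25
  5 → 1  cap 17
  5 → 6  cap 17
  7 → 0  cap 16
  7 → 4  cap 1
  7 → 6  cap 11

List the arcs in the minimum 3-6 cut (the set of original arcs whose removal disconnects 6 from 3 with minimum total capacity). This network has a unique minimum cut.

augment #1: 3→4→6 push 17
augment #2: 3→5→6 push 16
augment #3: 3→7→6 push 11
augment #4: 3→1→0→6 push 3
augment #5: 3→7→0→6 push 8
augment #6: 3→7→4→6 push 1
augment #7: 3→7→0→5→6 push 1
augment #8: 3→7→0→2→4→6 push 4
max flow = 61; residual-reachable set from 3 gives S-side
cut edges (S→T): {(0,2), (0,6), (3,4), (5,6), (7,4), (7,6)} total cap 61

Min-cut arcs: {(0,2), (0,6), (3,4), (5,6), (7,4), (7,6)} (total capacity 61)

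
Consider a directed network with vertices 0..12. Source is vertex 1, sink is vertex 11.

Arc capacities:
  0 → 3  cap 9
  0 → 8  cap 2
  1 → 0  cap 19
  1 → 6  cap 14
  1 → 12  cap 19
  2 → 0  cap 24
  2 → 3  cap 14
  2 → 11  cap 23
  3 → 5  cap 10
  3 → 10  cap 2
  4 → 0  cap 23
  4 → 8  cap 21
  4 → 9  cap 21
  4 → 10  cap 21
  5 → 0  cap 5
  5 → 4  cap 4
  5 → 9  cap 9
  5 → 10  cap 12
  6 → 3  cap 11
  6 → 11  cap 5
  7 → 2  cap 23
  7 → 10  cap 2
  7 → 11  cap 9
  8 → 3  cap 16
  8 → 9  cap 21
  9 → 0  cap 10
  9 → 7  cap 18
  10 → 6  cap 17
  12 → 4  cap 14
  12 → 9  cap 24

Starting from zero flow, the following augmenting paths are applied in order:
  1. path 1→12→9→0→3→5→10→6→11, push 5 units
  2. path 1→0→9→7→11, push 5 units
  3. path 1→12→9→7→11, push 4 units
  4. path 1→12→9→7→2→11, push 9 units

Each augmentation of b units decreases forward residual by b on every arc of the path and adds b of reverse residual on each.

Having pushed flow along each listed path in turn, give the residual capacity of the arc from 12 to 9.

after path 1 (1→12→9→0→3→5→10→6→11, push 5): res(12,9)=19
after path 2 (1→0→9→7→11, push 5): res(12,9)=19
after path 3 (1→12→9→7→11, push 4): res(12,9)=15
after path 4 (1→12→9→7→2→11, push 9): res(12,9)=6

Residual capacity of (12,9): 6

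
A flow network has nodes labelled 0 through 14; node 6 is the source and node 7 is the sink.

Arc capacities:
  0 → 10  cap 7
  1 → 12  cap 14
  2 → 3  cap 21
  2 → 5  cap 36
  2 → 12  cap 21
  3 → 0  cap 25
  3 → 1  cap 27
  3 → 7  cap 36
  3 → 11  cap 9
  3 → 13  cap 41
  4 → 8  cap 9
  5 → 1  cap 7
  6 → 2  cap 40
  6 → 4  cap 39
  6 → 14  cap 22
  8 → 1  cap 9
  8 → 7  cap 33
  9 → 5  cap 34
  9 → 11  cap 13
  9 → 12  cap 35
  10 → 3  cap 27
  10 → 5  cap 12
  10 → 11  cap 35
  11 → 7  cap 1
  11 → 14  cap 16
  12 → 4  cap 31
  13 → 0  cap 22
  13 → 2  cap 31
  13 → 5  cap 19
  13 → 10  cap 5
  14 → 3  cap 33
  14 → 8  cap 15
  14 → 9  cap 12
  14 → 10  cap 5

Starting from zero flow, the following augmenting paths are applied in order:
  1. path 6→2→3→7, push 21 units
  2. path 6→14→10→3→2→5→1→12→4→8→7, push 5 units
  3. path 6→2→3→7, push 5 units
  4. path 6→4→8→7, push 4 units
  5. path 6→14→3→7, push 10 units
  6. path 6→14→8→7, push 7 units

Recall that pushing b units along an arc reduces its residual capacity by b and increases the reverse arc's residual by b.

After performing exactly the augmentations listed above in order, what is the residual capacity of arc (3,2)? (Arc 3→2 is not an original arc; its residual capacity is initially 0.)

after path 1 (6→2→3→7, push 21): res(3,2)=21
after path 2 (6→14→10→3→2→5→1→12→4→8→7, push 5): res(3,2)=16
after path 3 (6→2→3→7, push 5): res(3,2)=21
after path 4 (6→4→8→7, push 4): res(3,2)=21
after path 5 (6→14→3→7, push 10): res(3,2)=21
after path 6 (6→14→8→7, push 7): res(3,2)=21

Residual capacity of (3,2): 21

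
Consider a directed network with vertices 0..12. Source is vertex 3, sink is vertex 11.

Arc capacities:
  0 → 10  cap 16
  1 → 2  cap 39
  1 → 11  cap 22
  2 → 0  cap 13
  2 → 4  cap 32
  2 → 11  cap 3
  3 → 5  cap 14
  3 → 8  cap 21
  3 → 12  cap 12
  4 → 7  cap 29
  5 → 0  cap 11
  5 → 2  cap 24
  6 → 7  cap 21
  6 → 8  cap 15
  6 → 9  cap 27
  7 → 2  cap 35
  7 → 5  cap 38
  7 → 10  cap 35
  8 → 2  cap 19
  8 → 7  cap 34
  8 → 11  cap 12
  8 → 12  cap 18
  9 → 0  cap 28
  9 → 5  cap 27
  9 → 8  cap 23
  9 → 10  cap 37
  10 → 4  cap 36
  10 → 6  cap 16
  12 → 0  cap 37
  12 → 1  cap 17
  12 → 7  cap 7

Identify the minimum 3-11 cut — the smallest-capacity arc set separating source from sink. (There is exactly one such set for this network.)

Min-cut arcs: {(2,11), (8,11), (12,1)} (total capacity 32)

augment #1: 3→8→11 push 12
augment #2: 3→5→2→11 push 3
augment #3: 3→12→1→11 push 12
augment #4: 3→8→12→1→11 push 5
max flow = 32; residual-reachable set from 3 gives S-side
cut edges (S→T): {(2,11), (8,11), (12,1)} total cap 32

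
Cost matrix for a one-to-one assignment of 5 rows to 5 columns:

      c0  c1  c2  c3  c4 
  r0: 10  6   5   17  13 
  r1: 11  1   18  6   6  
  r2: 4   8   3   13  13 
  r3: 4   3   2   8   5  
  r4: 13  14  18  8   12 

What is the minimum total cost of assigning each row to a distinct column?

optimal assignment: row0→col2 (cost 5), row1→col1 (cost 1), row2→col0 (cost 4), row3→col4 (cost 5), row4→col3 (cost 8)
total = 5 + 1 + 4 + 5 + 8 = 23

Minimum assignment cost: 23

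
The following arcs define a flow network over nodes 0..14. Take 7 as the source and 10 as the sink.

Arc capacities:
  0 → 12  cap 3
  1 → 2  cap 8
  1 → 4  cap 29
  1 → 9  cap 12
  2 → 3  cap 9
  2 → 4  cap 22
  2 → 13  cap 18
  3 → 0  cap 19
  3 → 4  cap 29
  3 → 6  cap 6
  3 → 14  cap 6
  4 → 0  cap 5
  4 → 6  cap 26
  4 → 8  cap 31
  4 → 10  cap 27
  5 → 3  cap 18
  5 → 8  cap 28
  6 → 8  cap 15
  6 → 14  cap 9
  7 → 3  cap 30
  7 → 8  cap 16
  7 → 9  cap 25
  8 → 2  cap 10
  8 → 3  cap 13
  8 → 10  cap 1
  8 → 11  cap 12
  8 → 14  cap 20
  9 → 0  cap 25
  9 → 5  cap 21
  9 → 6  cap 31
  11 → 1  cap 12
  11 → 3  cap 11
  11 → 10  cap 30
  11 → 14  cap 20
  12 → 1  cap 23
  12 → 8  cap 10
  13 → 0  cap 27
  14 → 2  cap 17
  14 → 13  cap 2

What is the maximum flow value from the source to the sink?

Maximum flow value: 40

augment #1: 7→8→10 bottleneck 1, total now 1
augment #2: 7→3→4→10 bottleneck 27, total now 28
augment #3: 7→8→11→10 bottleneck 12, total now 40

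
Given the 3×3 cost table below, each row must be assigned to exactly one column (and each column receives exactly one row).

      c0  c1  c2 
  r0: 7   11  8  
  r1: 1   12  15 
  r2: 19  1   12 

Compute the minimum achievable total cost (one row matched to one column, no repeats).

Minimum assignment cost: 10

optimal assignment: row0→col2 (cost 8), row1→col0 (cost 1), row2→col1 (cost 1)
total = 8 + 1 + 1 = 10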